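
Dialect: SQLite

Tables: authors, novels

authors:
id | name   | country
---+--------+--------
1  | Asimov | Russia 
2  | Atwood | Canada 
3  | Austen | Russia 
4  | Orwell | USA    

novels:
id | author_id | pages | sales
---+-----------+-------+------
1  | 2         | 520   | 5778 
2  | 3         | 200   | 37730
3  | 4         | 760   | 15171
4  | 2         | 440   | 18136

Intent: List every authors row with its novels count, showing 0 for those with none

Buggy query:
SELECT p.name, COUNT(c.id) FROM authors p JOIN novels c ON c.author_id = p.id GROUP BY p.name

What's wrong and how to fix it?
Bug: An inner join excludes parents with zero children

Fix: Use LEFT JOIN so parents without children still appear (COUNT(c.id) gives 0)

Corrected query:
SELECT p.name, COUNT(c.id) FROM authors p LEFT JOIN novels c ON c.author_id = p.id GROUP BY p.name

Result:
name   | COUNT(c.id)
-------+------------
Asimov | 0          
Atwood | 2          
Austen | 1          
Orwell | 1          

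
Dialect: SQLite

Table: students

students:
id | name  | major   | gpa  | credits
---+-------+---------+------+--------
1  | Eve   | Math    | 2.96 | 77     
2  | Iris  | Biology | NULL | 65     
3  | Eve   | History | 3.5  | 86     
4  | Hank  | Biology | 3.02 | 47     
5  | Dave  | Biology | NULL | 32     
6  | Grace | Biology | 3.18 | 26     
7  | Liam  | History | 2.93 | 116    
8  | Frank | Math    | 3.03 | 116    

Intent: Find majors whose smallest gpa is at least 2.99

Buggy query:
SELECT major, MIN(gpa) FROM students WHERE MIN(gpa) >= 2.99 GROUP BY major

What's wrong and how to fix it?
Bug: Aggregates like MIN are computed per group after WHERE runs

Fix: Replace WHERE with HAVING after the GROUP BY

Corrected query:
SELECT major, MIN(gpa) FROM students GROUP BY major HAVING MIN(gpa) >= 2.99

Result:
major   | MIN(gpa)
--------+---------
Biology | 3.02    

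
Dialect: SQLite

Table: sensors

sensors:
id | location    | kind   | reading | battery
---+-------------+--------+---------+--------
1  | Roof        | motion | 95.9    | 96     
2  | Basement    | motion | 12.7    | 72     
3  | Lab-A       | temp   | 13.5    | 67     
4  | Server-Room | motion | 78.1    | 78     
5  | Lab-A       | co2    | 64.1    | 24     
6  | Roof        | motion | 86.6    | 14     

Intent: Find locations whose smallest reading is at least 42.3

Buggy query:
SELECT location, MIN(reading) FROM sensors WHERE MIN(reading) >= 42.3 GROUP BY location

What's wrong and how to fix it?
Bug: MIN() in WHERE is a misuse of aggregate

Fix: Replace WHERE with HAVING after the GROUP BY

Corrected query:
SELECT location, MIN(reading) FROM sensors GROUP BY location HAVING MIN(reading) >= 42.3

Result:
location    | MIN(reading)
------------+-------------
Roof        | 86.6        
Server-Room | 78.1        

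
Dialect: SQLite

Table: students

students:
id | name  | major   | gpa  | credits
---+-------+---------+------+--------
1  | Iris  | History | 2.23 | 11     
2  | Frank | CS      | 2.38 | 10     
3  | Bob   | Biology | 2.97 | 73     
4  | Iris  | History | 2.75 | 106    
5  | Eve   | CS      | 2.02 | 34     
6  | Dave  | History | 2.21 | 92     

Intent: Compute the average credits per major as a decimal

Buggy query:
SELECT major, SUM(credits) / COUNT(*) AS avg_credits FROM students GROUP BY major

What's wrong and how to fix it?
Bug: SUM(credits) and COUNT(*) are both integers; the division truncates the fractional part

Fix: Cast one side to REAL so the division keeps the fractional part

Corrected query:
SELECT major, SUM(credits) * 1.0 / COUNT(*) AS avg_credits FROM students GROUP BY major

Result:
major   | avg_credits
--------+------------
Biology | 73         
CS      | 22         
History | 69.666667  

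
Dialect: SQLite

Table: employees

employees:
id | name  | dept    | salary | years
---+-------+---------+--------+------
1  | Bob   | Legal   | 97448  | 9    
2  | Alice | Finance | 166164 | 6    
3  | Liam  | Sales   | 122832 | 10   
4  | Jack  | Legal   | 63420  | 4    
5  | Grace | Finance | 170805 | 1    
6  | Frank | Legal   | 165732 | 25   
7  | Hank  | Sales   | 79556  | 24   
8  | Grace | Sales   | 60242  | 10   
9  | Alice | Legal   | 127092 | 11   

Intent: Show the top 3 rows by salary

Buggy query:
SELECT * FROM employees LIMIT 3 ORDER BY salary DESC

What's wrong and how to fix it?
Bug: ORDER BY cannot follow LIMIT; LIMIT is the final clause

Fix: Swap the clauses: ORDER BY first, then LIMIT

Corrected query:
SELECT * FROM employees ORDER BY salary DESC LIMIT 3

Result:
id | name  | dept    | salary | years
---+-------+---------+--------+------
5  | Grace | Finance | 170805 | 1    
2  | Alice | Finance | 166164 | 6    
6  | Frank | Legal   | 165732 | 25   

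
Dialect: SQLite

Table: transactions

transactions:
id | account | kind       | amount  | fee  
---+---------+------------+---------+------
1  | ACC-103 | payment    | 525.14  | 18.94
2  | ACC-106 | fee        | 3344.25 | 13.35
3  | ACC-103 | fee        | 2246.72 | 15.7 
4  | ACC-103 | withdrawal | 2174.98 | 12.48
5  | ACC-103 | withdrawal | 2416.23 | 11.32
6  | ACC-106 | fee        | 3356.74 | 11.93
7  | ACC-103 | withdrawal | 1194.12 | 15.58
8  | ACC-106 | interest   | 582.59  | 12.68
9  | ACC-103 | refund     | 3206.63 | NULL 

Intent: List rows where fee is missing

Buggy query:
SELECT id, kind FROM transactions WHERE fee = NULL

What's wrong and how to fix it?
Bug: '= NULL' is always unknown in SQL three-valued logic, so no rows match

Fix: Use IS NULL to test for NULL

Corrected query:
SELECT id, kind FROM transactions WHERE fee IS NULL

Result:
id | kind  
---+-------
9  | refund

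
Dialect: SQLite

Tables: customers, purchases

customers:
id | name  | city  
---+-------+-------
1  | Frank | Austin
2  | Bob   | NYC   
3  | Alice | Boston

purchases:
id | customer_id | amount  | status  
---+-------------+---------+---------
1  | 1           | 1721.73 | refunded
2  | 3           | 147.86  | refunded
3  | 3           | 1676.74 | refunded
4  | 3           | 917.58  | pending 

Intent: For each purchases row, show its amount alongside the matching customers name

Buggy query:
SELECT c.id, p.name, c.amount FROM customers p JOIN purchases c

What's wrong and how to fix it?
Bug: Missing join condition: each purchases row is matched to all customers rows instead of just its own

Fix: Specify the join condition linking the foreign key to the parent id

Corrected query:
SELECT c.id, p.name, c.amount FROM customers p JOIN purchases c ON c.customer_id = p.id

Result:
id | name  | amount 
---+-------+--------
1  | Frank | 1721.73
2  | Alice | 147.86 
3  | Alice | 1676.74
4  | Alice | 917.58 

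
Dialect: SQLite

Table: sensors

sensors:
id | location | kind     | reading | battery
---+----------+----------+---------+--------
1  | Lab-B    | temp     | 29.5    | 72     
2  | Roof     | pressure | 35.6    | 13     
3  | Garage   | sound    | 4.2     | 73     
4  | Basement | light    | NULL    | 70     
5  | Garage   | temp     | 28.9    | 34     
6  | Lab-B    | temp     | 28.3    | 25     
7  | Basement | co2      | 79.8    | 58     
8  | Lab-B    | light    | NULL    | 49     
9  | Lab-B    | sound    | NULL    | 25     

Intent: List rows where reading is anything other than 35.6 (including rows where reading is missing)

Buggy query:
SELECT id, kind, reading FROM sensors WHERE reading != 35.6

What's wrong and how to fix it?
Bug: 'reading != 35.6' is unknown when reading is NULL, so NULL rows are silently excluded

Fix: Handle NULL separately with IS NULL alongside the inequality

Corrected query:
SELECT id, kind, reading FROM sensors WHERE reading != 35.6 OR reading IS NULL

Result:
id | kind  | reading
---+-------+--------
1  | temp  | 29.5   
3  | sound | 4.2    
4  | light | NULL   
5  | temp  | 28.9   
6  | temp  | 28.3   
7  | co2   | 79.8   
8  | light | NULL   
9  | sound | NULL   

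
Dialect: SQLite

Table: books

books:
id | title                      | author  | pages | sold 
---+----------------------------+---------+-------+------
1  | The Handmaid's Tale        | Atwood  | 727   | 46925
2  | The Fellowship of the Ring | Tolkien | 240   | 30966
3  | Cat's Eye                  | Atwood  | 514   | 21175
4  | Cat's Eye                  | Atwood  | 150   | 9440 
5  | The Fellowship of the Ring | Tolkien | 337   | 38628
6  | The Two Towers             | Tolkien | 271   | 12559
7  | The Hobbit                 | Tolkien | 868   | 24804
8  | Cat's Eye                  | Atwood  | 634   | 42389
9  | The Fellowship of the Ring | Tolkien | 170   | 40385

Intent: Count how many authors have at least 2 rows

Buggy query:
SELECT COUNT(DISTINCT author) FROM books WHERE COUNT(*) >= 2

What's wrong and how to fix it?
Bug: COUNT(*) cannot appear in WHERE; the per-group count doesn't exist yet

Fix: Group first with HAVING COUNT(*) >= 2, then COUNT the resulting groups

Corrected query:
SELECT COUNT(*) FROM (SELECT author FROM books GROUP BY author HAVING COUNT(*) >= 2)

Result:
COUNT(*)
--------
2       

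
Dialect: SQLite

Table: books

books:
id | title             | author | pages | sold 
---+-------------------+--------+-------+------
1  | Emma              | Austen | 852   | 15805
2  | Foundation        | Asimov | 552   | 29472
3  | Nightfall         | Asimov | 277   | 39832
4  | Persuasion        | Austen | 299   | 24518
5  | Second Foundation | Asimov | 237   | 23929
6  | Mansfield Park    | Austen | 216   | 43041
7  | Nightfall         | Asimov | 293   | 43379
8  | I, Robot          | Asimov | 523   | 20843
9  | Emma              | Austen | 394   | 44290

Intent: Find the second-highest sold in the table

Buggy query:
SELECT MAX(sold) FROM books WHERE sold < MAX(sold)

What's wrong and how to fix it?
Bug: MAX(sold) on the right of the comparison is an aggregate-in-WHERE error

Fix: Compute the overall MAX in a subquery, then take MAX of rows below it

Corrected query:
SELECT MAX(sold) FROM books WHERE sold < (SELECT MAX(sold) FROM books)

Result:
MAX(sold)
---------
43379    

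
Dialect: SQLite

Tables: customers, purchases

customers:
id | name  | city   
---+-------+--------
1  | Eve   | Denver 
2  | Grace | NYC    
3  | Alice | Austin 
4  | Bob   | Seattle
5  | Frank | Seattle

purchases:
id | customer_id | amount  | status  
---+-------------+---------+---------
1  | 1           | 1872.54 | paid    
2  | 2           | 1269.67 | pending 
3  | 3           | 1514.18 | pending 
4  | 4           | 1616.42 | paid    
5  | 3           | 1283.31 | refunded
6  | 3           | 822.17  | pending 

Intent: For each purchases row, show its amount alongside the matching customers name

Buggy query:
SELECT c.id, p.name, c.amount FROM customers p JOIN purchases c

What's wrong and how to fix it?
Bug: Missing join condition: each purchases row is matched to all customers rows instead of just its own

Fix: Specify the join condition linking the foreign key to the parent id

Corrected query:
SELECT c.id, p.name, c.amount FROM customers p JOIN purchases c ON c.customer_id = p.id

Result:
id | name  | amount 
---+-------+--------
1  | Eve   | 1872.54
2  | Grace | 1269.67
3  | Alice | 1514.18
4  | Bob   | 1616.42
5  | Alice | 1283.31
6  | Alice | 822.17 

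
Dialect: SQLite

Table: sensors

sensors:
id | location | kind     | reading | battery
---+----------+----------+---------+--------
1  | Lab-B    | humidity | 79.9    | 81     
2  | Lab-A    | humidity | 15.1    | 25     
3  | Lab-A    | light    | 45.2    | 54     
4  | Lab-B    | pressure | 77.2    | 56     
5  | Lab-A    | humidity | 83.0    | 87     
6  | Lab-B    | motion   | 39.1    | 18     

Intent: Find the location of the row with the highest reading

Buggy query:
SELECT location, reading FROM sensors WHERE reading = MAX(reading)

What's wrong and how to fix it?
Bug: WHERE is evaluated per row; an aggregate over the whole table isn't defined there

Fix: Wrap MAX in a scalar subquery so WHERE compares against a single value

Corrected query:
SELECT location, reading FROM sensors WHERE reading = (SELECT MAX(reading) FROM sensors)

Result:
location | reading
---------+--------
Lab-A    | 83     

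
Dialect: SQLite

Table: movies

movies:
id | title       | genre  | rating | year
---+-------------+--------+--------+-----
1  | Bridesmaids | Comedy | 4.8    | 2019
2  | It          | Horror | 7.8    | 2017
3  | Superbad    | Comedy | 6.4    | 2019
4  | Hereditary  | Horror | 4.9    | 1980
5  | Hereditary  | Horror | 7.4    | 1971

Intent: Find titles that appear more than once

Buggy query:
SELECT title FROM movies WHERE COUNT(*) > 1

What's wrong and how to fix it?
Bug: COUNT(*) is an aggregate and cannot be used in WHERE

Fix: GROUP BY title, then filter groups with HAVING COUNT(*) > 1

Corrected query:
SELECT title FROM movies GROUP BY title HAVING COUNT(*) > 1

Result:
title     
----------
Hereditary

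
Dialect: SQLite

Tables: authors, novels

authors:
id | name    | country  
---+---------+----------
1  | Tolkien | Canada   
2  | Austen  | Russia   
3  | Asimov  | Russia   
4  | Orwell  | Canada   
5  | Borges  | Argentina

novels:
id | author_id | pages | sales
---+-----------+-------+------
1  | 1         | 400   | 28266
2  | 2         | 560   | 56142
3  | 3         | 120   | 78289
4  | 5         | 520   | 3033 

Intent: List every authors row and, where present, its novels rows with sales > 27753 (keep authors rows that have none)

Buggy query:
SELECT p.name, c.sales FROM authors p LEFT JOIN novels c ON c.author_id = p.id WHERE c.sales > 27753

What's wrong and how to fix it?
Bug: Filtering c.sales in WHERE discards the NULL rows produced by LEFT JOIN, turning it into an inner join

Fix: Put 'c.sales > 27753' in the JOIN's ON clause instead of WHERE

Corrected query:
SELECT p.name, c.sales FROM authors p LEFT JOIN novels c ON c.author_id = p.id AND c.sales > 27753

Result:
name    | sales
--------+------
Tolkien | 28266
Austen  | 56142
Asimov  | 78289
Orwell  | NULL 
Borges  | NULL 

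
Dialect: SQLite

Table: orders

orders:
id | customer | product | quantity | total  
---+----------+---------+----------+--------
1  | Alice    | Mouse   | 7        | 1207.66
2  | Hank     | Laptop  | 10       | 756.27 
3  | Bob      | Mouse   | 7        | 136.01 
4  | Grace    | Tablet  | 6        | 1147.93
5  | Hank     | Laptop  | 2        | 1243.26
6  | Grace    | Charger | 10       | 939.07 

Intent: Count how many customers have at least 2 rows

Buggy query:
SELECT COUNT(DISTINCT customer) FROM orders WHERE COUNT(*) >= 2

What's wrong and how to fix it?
Bug: WHERE filters individual rows, not groups, so a group-level COUNT is invalid there

Fix: Group first with HAVING COUNT(*) >= 2, then COUNT the resulting groups

Corrected query:
SELECT COUNT(*) FROM (SELECT customer FROM orders GROUP BY customer HAVING COUNT(*) >= 2)

Result:
COUNT(*)
--------
2       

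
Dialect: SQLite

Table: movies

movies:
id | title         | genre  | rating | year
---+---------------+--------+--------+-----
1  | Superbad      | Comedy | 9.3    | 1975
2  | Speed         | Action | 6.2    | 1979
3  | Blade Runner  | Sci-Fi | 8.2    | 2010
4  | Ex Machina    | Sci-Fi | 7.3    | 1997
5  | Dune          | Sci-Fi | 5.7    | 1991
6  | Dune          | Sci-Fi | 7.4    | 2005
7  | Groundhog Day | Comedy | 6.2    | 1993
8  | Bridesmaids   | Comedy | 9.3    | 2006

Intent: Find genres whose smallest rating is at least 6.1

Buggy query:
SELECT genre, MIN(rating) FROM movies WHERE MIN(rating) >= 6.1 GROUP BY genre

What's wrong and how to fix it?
Bug: Aggregates like MIN are computed per group after WHERE runs

Fix: Use HAVING for the per-group MIN condition

Corrected query:
SELECT genre, MIN(rating) FROM movies GROUP BY genre HAVING MIN(rating) >= 6.1

Result:
genre  | MIN(rating)
-------+------------
Action | 6.2        
Comedy | 6.2        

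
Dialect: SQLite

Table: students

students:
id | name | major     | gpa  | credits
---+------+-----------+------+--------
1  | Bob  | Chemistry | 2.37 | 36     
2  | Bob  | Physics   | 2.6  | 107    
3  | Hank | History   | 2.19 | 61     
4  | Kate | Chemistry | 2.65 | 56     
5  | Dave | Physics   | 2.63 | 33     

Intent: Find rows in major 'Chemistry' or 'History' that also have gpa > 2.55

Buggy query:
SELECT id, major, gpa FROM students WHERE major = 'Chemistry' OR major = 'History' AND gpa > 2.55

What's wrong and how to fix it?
Bug: Without parentheses, AND is evaluated before OR, so the gpa filter only applies to the 'History' branch

Fix: Group the OR with parentheses (or use IN), then AND the threshold

Corrected query:
SELECT id, major, gpa FROM students WHERE (major = 'Chemistry' OR major = 'History') AND gpa > 2.55

Result:
id | major     | gpa 
---+-----------+-----
4  | Chemistry | 2.65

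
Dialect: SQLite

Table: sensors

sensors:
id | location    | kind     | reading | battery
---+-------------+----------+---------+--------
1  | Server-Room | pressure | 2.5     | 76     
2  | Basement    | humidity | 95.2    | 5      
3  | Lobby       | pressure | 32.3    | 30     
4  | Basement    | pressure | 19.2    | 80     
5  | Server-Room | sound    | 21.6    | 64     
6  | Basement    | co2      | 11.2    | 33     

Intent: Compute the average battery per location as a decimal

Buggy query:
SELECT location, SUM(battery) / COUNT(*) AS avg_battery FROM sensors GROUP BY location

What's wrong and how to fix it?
Bug: Both operands are integers, so '/' performs integer division and truncates

Fix: Multiply by 1.0 (or CAST to REAL) to force floating-point division

Corrected query:
SELECT location, SUM(battery) * 1.0 / COUNT(*) AS avg_battery FROM sensors GROUP BY location

Result:
location    | avg_battery
------------+------------
Basement    | 39.333333  
Lobby       | 30         
Server-Room | 70         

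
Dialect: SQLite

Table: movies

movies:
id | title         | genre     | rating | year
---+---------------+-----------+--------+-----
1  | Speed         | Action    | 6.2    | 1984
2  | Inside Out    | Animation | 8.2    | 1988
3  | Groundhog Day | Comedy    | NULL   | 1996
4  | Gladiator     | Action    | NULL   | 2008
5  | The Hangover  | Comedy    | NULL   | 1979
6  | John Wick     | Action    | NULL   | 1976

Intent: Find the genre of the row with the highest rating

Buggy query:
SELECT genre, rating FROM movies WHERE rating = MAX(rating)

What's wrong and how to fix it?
Bug: MAX(rating) is an aggregate and cannot be used directly in WHERE

Fix: Use a subquery: WHERE rating = (SELECT MAX(rating) FROM movies)

Corrected query:
SELECT genre, rating FROM movies WHERE rating = (SELECT MAX(rating) FROM movies)

Result:
genre     | rating
----------+-------
Animation | 8.2   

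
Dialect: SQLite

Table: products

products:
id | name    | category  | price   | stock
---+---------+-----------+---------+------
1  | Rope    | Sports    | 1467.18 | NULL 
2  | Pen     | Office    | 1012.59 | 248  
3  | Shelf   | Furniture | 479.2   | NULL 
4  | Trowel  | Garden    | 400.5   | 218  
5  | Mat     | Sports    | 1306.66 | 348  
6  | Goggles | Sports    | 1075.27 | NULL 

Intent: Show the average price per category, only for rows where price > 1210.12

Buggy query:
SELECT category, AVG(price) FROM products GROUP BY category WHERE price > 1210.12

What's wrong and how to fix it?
Bug: WHERE cannot follow GROUP BY

Fix: Place WHERE between FROM and GROUP BY

Corrected query:
SELECT category, AVG(price) FROM products WHERE price > 1210.12 GROUP BY category

Result:
category | AVG(price)
---------+-----------
Sports   | 1386.92   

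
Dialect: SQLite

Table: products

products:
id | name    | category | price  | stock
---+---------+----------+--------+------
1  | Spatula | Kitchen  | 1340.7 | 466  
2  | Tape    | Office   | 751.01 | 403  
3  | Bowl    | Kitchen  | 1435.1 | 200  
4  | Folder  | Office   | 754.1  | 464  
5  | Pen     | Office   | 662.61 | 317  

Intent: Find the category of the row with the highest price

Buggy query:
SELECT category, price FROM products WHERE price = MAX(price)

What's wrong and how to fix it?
Bug: MAX(price) is an aggregate and cannot be used directly in WHERE

Fix: Wrap MAX in a scalar subquery so WHERE compares against a single value

Corrected query:
SELECT category, price FROM products WHERE price = (SELECT MAX(price) FROM products)

Result:
category | price 
---------+-------
Kitchen  | 1435.1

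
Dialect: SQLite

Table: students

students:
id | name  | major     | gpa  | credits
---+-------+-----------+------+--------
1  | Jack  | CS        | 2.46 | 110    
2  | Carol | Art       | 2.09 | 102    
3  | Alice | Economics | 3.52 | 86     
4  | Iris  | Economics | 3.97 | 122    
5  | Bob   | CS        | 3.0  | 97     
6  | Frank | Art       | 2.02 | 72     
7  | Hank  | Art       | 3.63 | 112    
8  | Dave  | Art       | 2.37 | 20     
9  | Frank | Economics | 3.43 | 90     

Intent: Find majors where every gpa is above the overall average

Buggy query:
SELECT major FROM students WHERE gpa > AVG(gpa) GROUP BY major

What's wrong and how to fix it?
Bug: WHERE evaluates per row before aggregation, so AVG() is unavailable

Fix: Use a subquery for AVG and a HAVING MIN(...) filter so the condition holds for every row in the group

Corrected query:
SELECT major FROM students GROUP BY major HAVING MIN(gpa) > (SELECT AVG(gpa) FROM students)

Result:
major    
---------
Economics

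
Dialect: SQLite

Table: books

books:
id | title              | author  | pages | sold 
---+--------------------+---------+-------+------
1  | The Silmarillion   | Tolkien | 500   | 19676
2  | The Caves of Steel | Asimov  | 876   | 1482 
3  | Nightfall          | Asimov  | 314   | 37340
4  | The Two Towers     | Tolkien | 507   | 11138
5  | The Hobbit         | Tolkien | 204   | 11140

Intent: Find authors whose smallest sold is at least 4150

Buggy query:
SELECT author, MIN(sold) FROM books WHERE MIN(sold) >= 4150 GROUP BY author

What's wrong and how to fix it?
Bug: Aggregates like MIN are computed per group after WHERE runs

Fix: Replace WHERE with HAVING after the GROUP BY

Corrected query:
SELECT author, MIN(sold) FROM books GROUP BY author HAVING MIN(sold) >= 4150

Result:
author  | MIN(sold)
--------+----------
Tolkien | 11138    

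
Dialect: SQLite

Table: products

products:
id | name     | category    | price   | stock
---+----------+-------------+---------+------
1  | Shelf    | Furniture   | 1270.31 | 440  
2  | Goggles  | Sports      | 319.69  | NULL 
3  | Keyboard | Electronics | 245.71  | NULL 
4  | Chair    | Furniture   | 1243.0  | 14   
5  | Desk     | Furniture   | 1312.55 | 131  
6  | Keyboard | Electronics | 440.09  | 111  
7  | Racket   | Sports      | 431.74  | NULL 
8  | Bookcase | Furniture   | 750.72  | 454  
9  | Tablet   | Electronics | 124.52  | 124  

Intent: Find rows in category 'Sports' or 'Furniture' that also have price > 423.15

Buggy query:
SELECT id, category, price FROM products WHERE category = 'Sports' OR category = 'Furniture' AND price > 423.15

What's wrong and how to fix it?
Bug: AND binds tighter than OR, so this parses as category = 'Sports' OR (category = 'Furniture' AND price > 423.15)

Fix: Add parentheses around the OR so the AND applies to both alternatives

Corrected query:
SELECT id, category, price FROM products WHERE (category = 'Sports' OR category = 'Furniture') AND price > 423.15

Result:
id | category  | price  
---+-----------+--------
1  | Furniture | 1270.31
4  | Furniture | 1243   
5  | Furniture | 1312.55
7  | Sports    | 431.74 
8  | Furniture | 750.72 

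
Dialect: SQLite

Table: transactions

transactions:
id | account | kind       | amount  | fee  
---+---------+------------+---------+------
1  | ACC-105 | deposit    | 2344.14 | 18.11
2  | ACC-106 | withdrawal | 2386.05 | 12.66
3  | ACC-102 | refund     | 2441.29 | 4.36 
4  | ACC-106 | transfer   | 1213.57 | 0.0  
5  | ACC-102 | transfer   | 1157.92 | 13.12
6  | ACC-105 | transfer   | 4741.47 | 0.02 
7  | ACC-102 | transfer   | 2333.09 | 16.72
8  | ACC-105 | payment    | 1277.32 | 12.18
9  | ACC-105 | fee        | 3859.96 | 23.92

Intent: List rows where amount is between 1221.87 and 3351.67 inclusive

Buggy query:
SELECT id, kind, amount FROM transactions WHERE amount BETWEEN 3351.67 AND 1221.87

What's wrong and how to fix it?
Bug: BETWEEN expects the lower bound first; with 3351.67 AND 1221.87 the range is empty

Fix: Swap the bounds so the smaller value comes first

Corrected query:
SELECT id, kind, amount FROM transactions WHERE amount BETWEEN 1221.87 AND 3351.67

Result:
id | kind       | amount 
---+------------+--------
1  | deposit    | 2344.14
2  | withdrawal | 2386.05
3  | refund     | 2441.29
7  | transfer   | 2333.09
8  | payment    | 1277.32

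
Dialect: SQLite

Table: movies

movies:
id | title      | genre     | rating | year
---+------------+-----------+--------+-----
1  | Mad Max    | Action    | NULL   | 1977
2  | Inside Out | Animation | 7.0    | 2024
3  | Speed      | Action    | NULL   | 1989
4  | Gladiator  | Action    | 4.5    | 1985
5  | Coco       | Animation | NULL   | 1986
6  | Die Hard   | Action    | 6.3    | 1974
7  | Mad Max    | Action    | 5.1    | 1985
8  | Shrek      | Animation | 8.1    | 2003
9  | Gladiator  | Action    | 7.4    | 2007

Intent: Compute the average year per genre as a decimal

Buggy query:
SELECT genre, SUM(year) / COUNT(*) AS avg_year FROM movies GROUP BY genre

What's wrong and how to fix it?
Bug: SUM(year) and COUNT(*) are both integers; the division truncates the fractional part

Fix: Multiply by 1.0 (or CAST to REAL) to force floating-point division

Corrected query:
SELECT genre, SUM(year) * 1.0 / COUNT(*) AS avg_year FROM movies GROUP BY genre

Result:
genre     | avg_year   
----------+------------
Action    | 1986.166667
Animation | 2004.333333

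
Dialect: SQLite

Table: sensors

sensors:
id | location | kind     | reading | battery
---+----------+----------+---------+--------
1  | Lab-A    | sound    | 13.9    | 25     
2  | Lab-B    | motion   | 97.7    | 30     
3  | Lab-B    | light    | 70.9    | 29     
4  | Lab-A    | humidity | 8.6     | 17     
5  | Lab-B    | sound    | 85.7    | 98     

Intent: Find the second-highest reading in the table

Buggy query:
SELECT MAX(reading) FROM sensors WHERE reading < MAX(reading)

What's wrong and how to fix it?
Bug: The inner MAX is an aggregate inside WHERE, which is not allowed

Fix: Put the inner MAX in a scalar subquery

Corrected query:
SELECT MAX(reading) FROM sensors WHERE reading < (SELECT MAX(reading) FROM sensors)

Result:
MAX(reading)
------------
85.7        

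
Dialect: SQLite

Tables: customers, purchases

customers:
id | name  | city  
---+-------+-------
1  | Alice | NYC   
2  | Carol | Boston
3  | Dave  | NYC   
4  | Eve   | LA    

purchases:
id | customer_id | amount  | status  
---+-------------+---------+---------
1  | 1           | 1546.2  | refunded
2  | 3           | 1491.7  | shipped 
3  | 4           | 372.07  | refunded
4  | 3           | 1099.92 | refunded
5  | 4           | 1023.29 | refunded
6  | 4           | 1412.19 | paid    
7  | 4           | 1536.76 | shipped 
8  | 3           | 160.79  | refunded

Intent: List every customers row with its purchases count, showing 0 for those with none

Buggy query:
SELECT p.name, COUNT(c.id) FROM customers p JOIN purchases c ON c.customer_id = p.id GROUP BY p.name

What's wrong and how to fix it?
Bug: An inner join excludes parents with zero children

Fix: Switch to LEFT JOIN to retain unmatched parent rows

Corrected query:
SELECT p.name, COUNT(c.id) FROM customers p LEFT JOIN purchases c ON c.customer_id = p.id GROUP BY p.name

Result:
name  | COUNT(c.id)
------+------------
Alice | 1          
Carol | 0          
Dave  | 3          
Eve   | 4          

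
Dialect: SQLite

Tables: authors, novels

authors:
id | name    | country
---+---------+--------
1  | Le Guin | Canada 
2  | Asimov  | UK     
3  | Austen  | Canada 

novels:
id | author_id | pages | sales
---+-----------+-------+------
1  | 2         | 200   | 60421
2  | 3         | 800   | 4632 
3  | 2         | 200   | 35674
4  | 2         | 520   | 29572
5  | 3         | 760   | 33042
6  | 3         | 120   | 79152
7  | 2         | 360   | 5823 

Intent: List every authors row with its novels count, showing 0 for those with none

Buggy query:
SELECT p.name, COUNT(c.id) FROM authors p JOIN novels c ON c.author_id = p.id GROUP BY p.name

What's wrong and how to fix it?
Bug: INNER JOIN drops authors rows that have no matching novels rows

Fix: Switch to LEFT JOIN to retain unmatched parent rows

Corrected query:
SELECT p.name, COUNT(c.id) FROM authors p LEFT JOIN novels c ON c.author_id = p.id GROUP BY p.name

Result:
name    | COUNT(c.id)
--------+------------
Asimov  | 4          
Austen  | 3          
Le Guin | 0          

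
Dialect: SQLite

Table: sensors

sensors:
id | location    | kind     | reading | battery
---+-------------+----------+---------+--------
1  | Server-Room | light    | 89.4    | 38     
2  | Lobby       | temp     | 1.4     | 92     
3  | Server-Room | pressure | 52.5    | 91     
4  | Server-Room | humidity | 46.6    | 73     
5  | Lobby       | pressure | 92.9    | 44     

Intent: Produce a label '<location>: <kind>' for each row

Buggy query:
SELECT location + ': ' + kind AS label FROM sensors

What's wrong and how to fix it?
Bug: SQLite uses || for string concatenation; + coerces text to numbers (yielding 0)

Fix: Replace + with || to concatenate text

Corrected query:
SELECT location || ': ' || kind AS label FROM sensors

Result:
label                
---------------------
Server-Room: light   
Lobby: temp          
Server-Room: pressure
Server-Room: humidity
Lobby: pressure      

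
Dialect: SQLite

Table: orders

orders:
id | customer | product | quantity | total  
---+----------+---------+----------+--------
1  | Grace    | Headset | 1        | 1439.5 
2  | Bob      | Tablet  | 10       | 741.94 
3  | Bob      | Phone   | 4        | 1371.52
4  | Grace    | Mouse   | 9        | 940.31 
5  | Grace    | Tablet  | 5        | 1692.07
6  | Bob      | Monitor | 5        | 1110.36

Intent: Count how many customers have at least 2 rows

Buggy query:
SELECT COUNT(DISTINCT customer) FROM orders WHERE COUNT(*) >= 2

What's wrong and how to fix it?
Bug: COUNT(*) cannot appear in WHERE; the per-group count doesn't exist yet

Fix: Group first with HAVING COUNT(*) >= 2, then COUNT the resulting groups

Corrected query:
SELECT COUNT(*) FROM (SELECT customer FROM orders GROUP BY customer HAVING COUNT(*) >= 2)

Result:
COUNT(*)
--------
2       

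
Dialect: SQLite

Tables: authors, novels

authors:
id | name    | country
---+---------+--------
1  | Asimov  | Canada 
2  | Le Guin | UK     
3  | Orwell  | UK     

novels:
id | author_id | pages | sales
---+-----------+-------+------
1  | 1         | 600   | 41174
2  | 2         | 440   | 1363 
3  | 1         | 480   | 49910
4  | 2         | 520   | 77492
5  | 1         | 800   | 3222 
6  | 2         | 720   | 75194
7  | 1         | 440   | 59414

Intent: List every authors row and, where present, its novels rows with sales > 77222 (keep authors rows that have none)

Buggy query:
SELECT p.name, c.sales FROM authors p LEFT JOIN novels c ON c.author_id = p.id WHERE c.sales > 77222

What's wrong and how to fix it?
Bug: Filtering c.sales in WHERE discards the NULL rows produced by LEFT JOIN, turning it into an inner join

Fix: Put 'c.sales > 77222' in the JOIN's ON clause instead of WHERE

Corrected query:
SELECT p.name, c.sales FROM authors p LEFT JOIN novels c ON c.author_id = p.id AND c.sales > 77222

Result:
name    | sales
--------+------
Asimov  | NULL 
Le Guin | 77492
Orwell  | NULL 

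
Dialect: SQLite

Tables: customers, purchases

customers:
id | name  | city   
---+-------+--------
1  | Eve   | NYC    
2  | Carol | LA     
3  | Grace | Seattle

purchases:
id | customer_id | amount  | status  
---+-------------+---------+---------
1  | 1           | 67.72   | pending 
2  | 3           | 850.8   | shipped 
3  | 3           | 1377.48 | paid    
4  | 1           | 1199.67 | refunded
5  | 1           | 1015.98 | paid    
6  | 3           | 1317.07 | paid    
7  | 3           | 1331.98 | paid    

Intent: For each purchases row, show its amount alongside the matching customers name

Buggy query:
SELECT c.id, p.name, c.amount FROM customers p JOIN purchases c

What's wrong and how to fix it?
Bug: Missing join condition: each purchases row is matched to all customers rows instead of just its own

Fix: Specify the join condition linking the foreign key to the parent id

Corrected query:
SELECT c.id, p.name, c.amount FROM customers p JOIN purchases c ON c.customer_id = p.id

Result:
id | name  | amount 
---+-------+--------
1  | Eve   | 67.72  
2  | Grace | 850.8  
3  | Grace | 1377.48
4  | Eve   | 1199.67
5  | Eve   | 1015.98
6  | Grace | 1317.07
7  | Grace | 1331.98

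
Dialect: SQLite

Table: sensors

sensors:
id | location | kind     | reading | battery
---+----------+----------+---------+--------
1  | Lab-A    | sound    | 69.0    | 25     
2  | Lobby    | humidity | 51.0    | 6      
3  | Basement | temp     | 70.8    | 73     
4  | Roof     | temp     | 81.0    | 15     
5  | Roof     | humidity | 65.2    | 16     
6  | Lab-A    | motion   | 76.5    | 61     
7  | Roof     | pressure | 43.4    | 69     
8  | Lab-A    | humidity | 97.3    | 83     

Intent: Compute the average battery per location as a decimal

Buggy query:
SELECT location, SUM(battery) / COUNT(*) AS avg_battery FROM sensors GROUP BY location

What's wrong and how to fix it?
Bug: SUM(battery) and COUNT(*) are both integers; the division truncates the fractional part

Fix: Cast one side to REAL so the division keeps the fractional part

Corrected query:
SELECT location, SUM(battery) * 1.0 / COUNT(*) AS avg_battery FROM sensors GROUP BY location

Result:
location | avg_battery
---------+------------
Basement | 73         
Lab-A    | 56.333333  
Lobby    | 6          
Roof     | 33.333333  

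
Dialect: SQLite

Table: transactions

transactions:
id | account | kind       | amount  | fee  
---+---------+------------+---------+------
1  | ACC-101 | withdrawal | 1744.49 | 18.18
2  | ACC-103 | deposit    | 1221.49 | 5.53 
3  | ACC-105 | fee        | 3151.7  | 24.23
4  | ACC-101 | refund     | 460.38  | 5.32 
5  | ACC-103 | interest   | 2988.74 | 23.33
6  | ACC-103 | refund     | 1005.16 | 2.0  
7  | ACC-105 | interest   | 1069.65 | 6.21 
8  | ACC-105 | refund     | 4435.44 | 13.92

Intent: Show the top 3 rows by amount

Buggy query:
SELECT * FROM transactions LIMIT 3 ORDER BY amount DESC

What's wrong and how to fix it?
Bug: ORDER BY cannot follow LIMIT; LIMIT is the final clause

Fix: Sort with ORDER BY, then apply LIMIT

Corrected query:
SELECT * FROM transactions ORDER BY amount DESC LIMIT 3

Result:
id | account | kind     | amount  | fee  
---+---------+----------+---------+------
8  | ACC-105 | refund   | 4435.44 | 13.92
3  | ACC-105 | fee      | 3151.7  | 24.23
5  | ACC-103 | interest | 2988.74 | 23.33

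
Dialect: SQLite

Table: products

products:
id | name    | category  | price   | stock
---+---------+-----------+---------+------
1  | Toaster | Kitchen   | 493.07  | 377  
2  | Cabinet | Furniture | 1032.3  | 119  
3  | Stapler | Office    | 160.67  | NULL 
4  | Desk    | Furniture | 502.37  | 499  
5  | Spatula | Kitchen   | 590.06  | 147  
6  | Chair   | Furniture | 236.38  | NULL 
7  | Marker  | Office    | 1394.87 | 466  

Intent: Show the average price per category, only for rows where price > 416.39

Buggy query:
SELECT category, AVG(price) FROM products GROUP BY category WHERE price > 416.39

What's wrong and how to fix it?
Bug: WHERE cannot follow GROUP BY

Fix: Move the WHERE clause before GROUP BY

Corrected query:
SELECT category, AVG(price) FROM products WHERE price > 416.39 GROUP BY category

Result:
category  | AVG(price)
----------+-----------
Furniture | 767.335   
Kitchen   | 541.565   
Office    | 1394.87   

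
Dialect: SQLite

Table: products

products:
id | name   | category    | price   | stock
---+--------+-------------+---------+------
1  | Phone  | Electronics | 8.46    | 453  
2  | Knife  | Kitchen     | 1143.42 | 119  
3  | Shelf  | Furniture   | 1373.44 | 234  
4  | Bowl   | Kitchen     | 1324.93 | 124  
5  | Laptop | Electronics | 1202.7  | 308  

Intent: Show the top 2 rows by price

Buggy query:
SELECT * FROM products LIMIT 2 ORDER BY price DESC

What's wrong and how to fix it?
Bug: LIMIT must come after ORDER BY

Fix: Sort with ORDER BY, then apply LIMIT

Corrected query:
SELECT * FROM products ORDER BY price DESC LIMIT 2

Result:
id | name  | category  | price   | stock
---+-------+-----------+---------+------
3  | Shelf | Furniture | 1373.44 | 234  
4  | Bowl  | Kitchen   | 1324.93 | 124  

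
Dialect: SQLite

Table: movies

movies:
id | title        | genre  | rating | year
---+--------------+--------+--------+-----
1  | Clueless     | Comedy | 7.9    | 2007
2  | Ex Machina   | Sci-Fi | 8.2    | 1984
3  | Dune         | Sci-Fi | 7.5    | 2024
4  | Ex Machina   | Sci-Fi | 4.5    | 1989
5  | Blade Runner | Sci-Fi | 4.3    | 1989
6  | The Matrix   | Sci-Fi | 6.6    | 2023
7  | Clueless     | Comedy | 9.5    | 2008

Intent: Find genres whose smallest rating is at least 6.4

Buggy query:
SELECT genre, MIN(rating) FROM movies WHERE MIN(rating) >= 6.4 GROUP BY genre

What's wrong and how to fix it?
Bug: Aggregates like MIN are computed per group after WHERE runs

Fix: Replace WHERE with HAVING after the GROUP BY

Corrected query:
SELECT genre, MIN(rating) FROM movies GROUP BY genre HAVING MIN(rating) >= 6.4

Result:
genre  | MIN(rating)
-------+------------
Comedy | 7.9        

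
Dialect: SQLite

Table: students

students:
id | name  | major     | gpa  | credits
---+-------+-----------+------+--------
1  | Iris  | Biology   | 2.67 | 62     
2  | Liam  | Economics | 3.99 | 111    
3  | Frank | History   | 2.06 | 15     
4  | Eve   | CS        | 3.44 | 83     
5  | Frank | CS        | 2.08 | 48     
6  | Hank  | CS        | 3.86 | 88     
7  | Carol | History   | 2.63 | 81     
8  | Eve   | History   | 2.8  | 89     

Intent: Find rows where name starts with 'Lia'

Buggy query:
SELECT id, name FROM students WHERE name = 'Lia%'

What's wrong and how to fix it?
Bug: Wildcards only work with LIKE; '=' treats '%' as a literal character

Fix: Replace '=' with LIKE so 'Lia%' is treated as a pattern

Corrected query:
SELECT id, name FROM students WHERE name LIKE 'Lia%'

Result:
id | name
---+-----
2  | Liam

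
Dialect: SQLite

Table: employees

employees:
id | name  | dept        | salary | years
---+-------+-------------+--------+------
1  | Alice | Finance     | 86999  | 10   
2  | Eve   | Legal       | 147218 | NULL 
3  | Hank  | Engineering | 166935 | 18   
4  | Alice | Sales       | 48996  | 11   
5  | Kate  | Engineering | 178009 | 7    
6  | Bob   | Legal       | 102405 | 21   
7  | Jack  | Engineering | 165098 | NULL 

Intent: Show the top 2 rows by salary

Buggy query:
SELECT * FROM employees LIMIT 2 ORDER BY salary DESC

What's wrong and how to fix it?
Bug: ORDER BY cannot follow LIMIT; LIMIT is the final clause

Fix: Swap the clauses: ORDER BY first, then LIMIT

Corrected query:
SELECT * FROM employees ORDER BY salary DESC LIMIT 2

Result:
id | name | dept        | salary | years
---+------+-------------+--------+------
5  | Kate | Engineering | 178009 | 7    
3  | Hank | Engineering | 166935 | 18   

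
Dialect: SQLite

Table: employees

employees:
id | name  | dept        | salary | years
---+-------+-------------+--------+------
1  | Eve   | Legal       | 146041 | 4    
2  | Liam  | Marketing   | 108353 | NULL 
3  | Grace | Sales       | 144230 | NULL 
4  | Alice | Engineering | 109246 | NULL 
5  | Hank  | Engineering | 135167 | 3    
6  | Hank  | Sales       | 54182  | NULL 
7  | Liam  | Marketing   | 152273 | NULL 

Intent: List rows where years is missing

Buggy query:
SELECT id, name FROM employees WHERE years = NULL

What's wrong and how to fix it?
Bug: Comparing to NULL with '=' never matches; NULL = NULL is unknown, not true

Fix: Replace '= NULL' with 'IS NULL'

Corrected query:
SELECT id, name FROM employees WHERE years IS NULL

Result:
id | name 
---+------
2  | Liam 
3  | Grace
4  | Alice
6  | Hank 
7  | Liam 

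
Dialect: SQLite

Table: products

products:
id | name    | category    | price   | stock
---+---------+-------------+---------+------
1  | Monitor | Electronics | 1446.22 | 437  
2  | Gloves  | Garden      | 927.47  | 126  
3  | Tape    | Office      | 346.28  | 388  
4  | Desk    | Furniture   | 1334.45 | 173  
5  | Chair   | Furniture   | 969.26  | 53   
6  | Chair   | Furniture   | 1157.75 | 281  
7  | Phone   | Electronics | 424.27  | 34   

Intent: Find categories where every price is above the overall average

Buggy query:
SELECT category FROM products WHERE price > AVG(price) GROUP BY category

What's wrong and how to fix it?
Bug: WHERE evaluates per row before aggregation, so AVG() is unavailable

Fix: Compute the overall average in a scalar subquery and compare each group's MIN against it in HAVING

Corrected query:
SELECT category FROM products GROUP BY category HAVING MIN(price) > (SELECT AVG(price) FROM products)

Result:
category 
---------
Furniture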